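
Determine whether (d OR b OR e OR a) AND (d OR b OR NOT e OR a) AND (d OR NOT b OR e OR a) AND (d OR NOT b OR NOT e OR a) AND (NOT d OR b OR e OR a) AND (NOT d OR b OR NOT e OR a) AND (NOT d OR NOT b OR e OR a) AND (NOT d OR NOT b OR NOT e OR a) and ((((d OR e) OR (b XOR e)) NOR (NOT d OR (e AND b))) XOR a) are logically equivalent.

Yes, they are equivalent — the two output columns agree on all 16 assignments:
d | b | e | a | Expression 1 | Expression 2
-------------------------------------------
0 | 0 | 0 | 0 | 0 | 0
0 | 0 | 0 | 1 | 1 | 1
0 | 0 | 1 | 0 | 0 | 0
0 | 0 | 1 | 1 | 1 | 1
0 | 1 | 0 | 0 | 0 | 0
0 | 1 | 0 | 1 | 1 | 1
0 | 1 | 1 | 0 | 0 | 0
0 | 1 | 1 | 1 | 1 | 1
1 | 0 | 0 | 0 | 0 | 0
1 | 0 | 0 | 1 | 1 | 1
1 | 0 | 1 | 0 | 0 | 0
1 | 0 | 1 | 1 | 1 | 1
1 | 1 | 0 | 0 | 0 | 0
1 | 1 | 0 | 1 | 1 | 1
1 | 1 | 1 | 0 | 0 | 0
1 | 1 | 1 | 1 | 1 | 1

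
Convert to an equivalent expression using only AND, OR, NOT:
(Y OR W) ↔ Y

((Y OR W) AND Y) OR (NOT (Y OR W) AND NOT Y)
(Biconditional = both true or both false)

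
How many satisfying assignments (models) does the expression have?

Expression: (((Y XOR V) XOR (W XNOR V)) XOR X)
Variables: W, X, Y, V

Satisfying assignments: (0,0,0,0), (0,0,0,1), (0,1,1,0), (0,1,1,1), (1,0,1,0), (1,0,1,1), (1,1,0,0), (1,1,0,1)
Count: 8 out of 16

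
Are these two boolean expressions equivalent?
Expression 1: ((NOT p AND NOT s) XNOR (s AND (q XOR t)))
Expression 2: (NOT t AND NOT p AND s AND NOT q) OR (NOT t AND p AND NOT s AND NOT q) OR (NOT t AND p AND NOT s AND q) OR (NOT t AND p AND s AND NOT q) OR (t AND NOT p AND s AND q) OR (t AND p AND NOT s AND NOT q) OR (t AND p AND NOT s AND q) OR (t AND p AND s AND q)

Yes, they are equivalent — the two output columns agree on all 16 assignments:
t | p | s | q | Expression 1 | Expression 2
-------------------------------------------
0 | 0 | 0 | 0 | 0 | 0
0 | 0 | 0 | 1 | 0 | 0
0 | 0 | 1 | 0 | 1 | 1
0 | 0 | 1 | 1 | 0 | 0
0 | 1 | 0 | 0 | 1 | 1
0 | 1 | 0 | 1 | 1 | 1
0 | 1 | 1 | 0 | 1 | 1
0 | 1 | 1 | 1 | 0 | 0
1 | 0 | 0 | 0 | 0 | 0
1 | 0 | 0 | 1 | 0 | 0
1 | 0 | 1 | 0 | 0 | 0
1 | 0 | 1 | 1 | 1 | 1
1 | 1 | 0 | 0 | 1 | 1
1 | 1 | 0 | 1 | 1 | 1
1 | 1 | 1 | 0 | 0 | 0
1 | 1 | 1 | 1 | 1 | 1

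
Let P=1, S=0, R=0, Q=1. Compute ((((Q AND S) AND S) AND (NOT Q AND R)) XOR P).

Substituting: ((((1 AND 0) AND 0) AND (NOT 1 AND 0)) XOR 1)
= 1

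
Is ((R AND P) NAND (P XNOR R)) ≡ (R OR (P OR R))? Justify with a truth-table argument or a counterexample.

No. Counterexample: with R=0, P=0, Expression 1 = 1 but Expression 2 = 0.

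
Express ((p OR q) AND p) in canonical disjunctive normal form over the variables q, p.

(NOT q AND p) OR (q AND p)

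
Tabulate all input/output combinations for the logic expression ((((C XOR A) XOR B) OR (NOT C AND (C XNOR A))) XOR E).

E | C | A | B | Output
----------------------
0 | 0 | 0 | 0 | 1
0 | 0 | 0 | 1 | 1
0 | 0 | 1 | 0 | 1
0 | 0 | 1 | 1 | 0
0 | 1 | 0 | 0 | 1
0 | 1 | 0 | 1 | 0
0 | 1 | 1 | 0 | 0
0 | 1 | 1 | 1 | 1
1 | 0 | 0 | 0 | 0
1 | 0 | 0 | 1 | 0
1 | 0 | 1 | 0 | 0
1 | 0 | 1 | 1 | 1
1 | 1 | 0 | 0 | 0
1 | 1 | 0 | 1 | 1
1 | 1 | 1 | 0 | 1
1 | 1 | 1 | 1 | 0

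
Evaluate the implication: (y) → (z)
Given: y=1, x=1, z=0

Antecedent (y) = 1; consequent (z) = 0.
1 → 0 = 0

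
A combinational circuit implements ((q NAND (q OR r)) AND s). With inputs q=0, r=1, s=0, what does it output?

Substituting: ((0 NAND (0 OR 1)) AND 0)
= 0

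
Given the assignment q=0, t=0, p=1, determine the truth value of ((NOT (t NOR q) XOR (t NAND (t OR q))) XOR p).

Substituting: ((NOT (0 NOR 0) XOR (0 NAND (0 OR 0))) XOR 1)
= 0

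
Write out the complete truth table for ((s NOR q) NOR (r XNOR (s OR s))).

r | q | s | Output
------------------
0 | 0 | 0 | 0
0 | 0 | 1 | 1
0 | 1 | 0 | 0
0 | 1 | 1 | 1
1 | 0 | 0 | 0
1 | 0 | 1 | 0
1 | 1 | 0 | 1
1 | 1 | 1 | 0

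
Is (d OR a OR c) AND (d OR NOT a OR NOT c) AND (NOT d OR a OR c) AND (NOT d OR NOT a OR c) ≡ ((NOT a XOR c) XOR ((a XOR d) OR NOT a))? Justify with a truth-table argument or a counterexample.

Yes, they are equivalent — the two output columns agree on all 8 assignments:
d | a | c | Expression 1 | Expression 2
---------------------------------------
0 | 0 | 0 | 0 | 0
0 | 0 | 1 | 1 | 1
0 | 1 | 0 | 1 | 1
0 | 1 | 1 | 0 | 0
1 | 0 | 0 | 0 | 0
1 | 0 | 1 | 1 | 1
1 | 1 | 0 | 0 | 0
1 | 1 | 1 | 1 | 1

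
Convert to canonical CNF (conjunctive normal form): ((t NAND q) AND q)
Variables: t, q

(t OR q) AND (NOT t OR q) AND (NOT t OR NOT q)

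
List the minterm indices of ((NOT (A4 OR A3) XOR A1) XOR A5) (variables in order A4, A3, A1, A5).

Σm(0, 3, 5, 6, 9, 10, 13, 14) = (NOT A4 AND NOT A3 AND NOT A1 AND NOT A5) OR (NOT A4 AND NOT A3 AND A1 AND A5) OR (NOT A4 AND A3 AND NOT A1 AND A5) OR (NOT A4 AND A3 AND A1 AND NOT A5) OR (A4 AND NOT A3 AND NOT A1 AND A5) OR (A4 AND NOT A3 AND A1 AND NOT A5) OR (A4 AND A3 AND NOT A1 AND A5) OR (A4 AND A3 AND A1 AND NOT A5)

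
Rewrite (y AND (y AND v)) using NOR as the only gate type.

((y NOR y) NOR (((y NOR y) NOR (v NOR v)) NOR ((y NOR y) NOR (v NOR v))))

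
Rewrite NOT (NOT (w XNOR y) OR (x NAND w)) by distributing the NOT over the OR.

(w XNOR y) AND NOT (x NAND w)
De Morgan's: NOT(OR of terms) = AND of negations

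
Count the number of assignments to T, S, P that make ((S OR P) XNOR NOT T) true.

Satisfying assignments: (0,0,1), (0,1,0), (0,1,1), (1,0,0)
Count: 4 out of 8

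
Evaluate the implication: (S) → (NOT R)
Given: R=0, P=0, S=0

Antecedent (S) = 0; consequent (NOT R) = 1.
0 → 1 = 1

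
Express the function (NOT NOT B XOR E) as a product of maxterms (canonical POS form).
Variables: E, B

ΠM(0, 3) = (E OR B) AND (NOT E OR NOT B)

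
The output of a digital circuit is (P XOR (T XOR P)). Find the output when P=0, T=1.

Substituting: (0 XOR (1 XOR 0))
= 1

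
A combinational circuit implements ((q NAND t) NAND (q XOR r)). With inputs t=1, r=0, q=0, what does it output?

Substituting: ((0 NAND 1) NAND (0 XOR 0))
= 1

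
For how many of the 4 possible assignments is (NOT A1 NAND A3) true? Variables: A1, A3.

Satisfying assignments: (0,0), (1,0), (1,1)
Count: 3 out of 4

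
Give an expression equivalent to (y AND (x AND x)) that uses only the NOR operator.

((y NOR y) NOR (((x NOR x) NOR (x NOR x)) NOR ((x NOR x) NOR (x NOR x))))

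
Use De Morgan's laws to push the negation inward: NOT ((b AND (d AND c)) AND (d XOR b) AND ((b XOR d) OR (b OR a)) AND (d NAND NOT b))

NOT (b AND (d AND c)) OR NOT (d XOR b) OR NOT ((b XOR d) OR (b OR a)) OR NOT (d NAND NOT b)
De Morgan's: NOT(AND of terms) = OR of negations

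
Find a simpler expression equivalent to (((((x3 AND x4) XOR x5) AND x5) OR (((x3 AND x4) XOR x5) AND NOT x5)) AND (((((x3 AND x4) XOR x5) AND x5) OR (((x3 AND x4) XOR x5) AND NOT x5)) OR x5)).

By absorption (E AND (E OR v) = E) then distribution ((E AND v) OR (E AND NOT v) = E):
= ((x3 AND x4) XOR x5)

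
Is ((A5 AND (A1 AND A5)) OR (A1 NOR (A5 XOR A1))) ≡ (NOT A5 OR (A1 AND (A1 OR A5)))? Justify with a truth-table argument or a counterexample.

No. Counterexample: with A5=0, A1=1, Expression 1 = 0 but Expression 2 = 1.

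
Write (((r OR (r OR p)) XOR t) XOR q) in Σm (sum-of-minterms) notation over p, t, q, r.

Σm(1, 2, 4, 7, 8, 9, 14, 15) = (NOT p AND NOT t AND NOT q AND r) OR (NOT p AND NOT t AND q AND NOT r) OR (NOT p AND t AND NOT q AND NOT r) OR (NOT p AND t AND q AND r) OR (p AND NOT t AND NOT q AND NOT r) OR (p AND NOT t AND NOT q AND r) OR (p AND t AND q AND NOT r) OR (p AND t AND q AND r)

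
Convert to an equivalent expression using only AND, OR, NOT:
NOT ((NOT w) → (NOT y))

(NOT w) AND y
(Negated implication: NOT(A → B) = A AND NOT B)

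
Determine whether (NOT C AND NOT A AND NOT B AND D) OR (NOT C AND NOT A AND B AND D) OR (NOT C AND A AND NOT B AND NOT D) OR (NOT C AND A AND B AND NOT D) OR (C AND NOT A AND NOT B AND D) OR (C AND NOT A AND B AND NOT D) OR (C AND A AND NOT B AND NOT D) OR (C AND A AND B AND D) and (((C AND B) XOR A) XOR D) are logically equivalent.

Yes, they are equivalent — the two output columns agree on all 16 assignments:
C | A | B | D | Expression 1 | Expression 2
-------------------------------------------
0 | 0 | 0 | 0 | 0 | 0
0 | 0 | 0 | 1 | 1 | 1
0 | 0 | 1 | 0 | 0 | 0
0 | 0 | 1 | 1 | 1 | 1
0 | 1 | 0 | 0 | 1 | 1
0 | 1 | 0 | 1 | 0 | 0
0 | 1 | 1 | 0 | 1 | 1
0 | 1 | 1 | 1 | 0 | 0
1 | 0 | 0 | 0 | 0 | 0
1 | 0 | 0 | 1 | 1 | 1
1 | 0 | 1 | 0 | 1 | 1
1 | 0 | 1 | 1 | 0 | 0
1 | 1 | 0 | 0 | 1 | 1
1 | 1 | 0 | 1 | 0 | 0
1 | 1 | 1 | 0 | 0 | 0
1 | 1 | 1 | 1 | 1 | 1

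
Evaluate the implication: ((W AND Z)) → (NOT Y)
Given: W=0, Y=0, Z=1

Antecedent ((W AND Z)) = 0; consequent (NOT Y) = 1.
0 → 1 = 1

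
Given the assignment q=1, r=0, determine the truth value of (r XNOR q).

Substituting: (0 XNOR 1)
= 0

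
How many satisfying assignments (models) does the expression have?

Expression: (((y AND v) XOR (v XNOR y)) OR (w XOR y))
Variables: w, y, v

Satisfying assignments: (0,0,0), (0,1,0), (0,1,1), (1,0,0), (1,0,1)
Count: 5 out of 8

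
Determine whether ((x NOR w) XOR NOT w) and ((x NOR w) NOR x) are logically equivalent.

No. Counterexample: with x=0, w=1, Expression 1 = 0 but Expression 2 = 1.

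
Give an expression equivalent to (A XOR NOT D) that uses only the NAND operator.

((A NAND (A NAND (D NAND D))) NAND ((D NAND D) NAND (A NAND (D NAND D))))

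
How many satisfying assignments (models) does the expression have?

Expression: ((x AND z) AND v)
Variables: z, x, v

Satisfying assignments: (1,1,1)
Count: 1 out of 8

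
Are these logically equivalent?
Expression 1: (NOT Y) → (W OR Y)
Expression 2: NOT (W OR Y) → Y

Yes, Contrapositive is always equivalent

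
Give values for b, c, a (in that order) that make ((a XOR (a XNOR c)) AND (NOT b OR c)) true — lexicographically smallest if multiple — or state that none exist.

b=0, c=0, a=0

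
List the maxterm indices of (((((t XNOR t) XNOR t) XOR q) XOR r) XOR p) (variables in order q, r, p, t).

ΠM(0, 3, 5, 6, 9, 10, 12, 15) = (q OR r OR p OR t) AND (q OR r OR NOT p OR NOT t) AND (q OR NOT r OR p OR NOT t) AND (q OR NOT r OR NOT p OR t) AND (NOT q OR r OR p OR NOT t) AND (NOT q OR r OR NOT p OR t) AND (NOT q OR NOT r OR p OR t) AND (NOT q OR NOT r OR NOT p OR NOT t)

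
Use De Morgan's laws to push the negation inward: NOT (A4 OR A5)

NOT A4 AND NOT A5
De Morgan's: NOT(OR of terms) = AND of negations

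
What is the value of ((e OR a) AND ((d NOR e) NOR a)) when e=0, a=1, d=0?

Substituting: ((0 OR 1) AND ((0 NOR 0) NOR 1))
= 0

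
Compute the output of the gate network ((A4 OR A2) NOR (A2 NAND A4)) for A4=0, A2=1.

Substituting: ((0 OR 1) NOR (1 NAND 0))
= 0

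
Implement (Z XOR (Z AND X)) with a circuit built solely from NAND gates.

((Z NAND (Z NAND ((Z NAND X) NAND (Z NAND X)))) NAND (((Z NAND X) NAND (Z NAND X)) NAND (Z NAND ((Z NAND X) NAND (Z NAND X)))))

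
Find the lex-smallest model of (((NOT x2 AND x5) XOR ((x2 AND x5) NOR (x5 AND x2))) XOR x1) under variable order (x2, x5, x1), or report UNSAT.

x2=0, x5=0, x1=0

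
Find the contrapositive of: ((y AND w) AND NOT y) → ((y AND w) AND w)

Contrapositive: NOT ((y AND w) AND w) → NOT ((y AND w) AND NOT y)
Note: A statement and its contrapositive are logically equivalent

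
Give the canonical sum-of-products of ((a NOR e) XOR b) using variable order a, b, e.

Σm(0, 3, 6, 7) = (NOT a AND NOT b AND NOT e) OR (NOT a AND b AND e) OR (a AND b AND NOT e) OR (a AND b AND e)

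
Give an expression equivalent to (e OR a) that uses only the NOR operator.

((e NOR a) NOR (e NOR a))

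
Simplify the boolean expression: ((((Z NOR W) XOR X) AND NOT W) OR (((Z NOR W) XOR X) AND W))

By distribution ((E AND v) OR (E AND NOT v) = E):
= ((Z NOR W) XOR X)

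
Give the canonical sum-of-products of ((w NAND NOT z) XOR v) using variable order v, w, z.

Σm(0, 1, 3, 6) = (NOT v AND NOT w AND NOT z) OR (NOT v AND NOT w AND z) OR (NOT v AND w AND z) OR (v AND w AND NOT z)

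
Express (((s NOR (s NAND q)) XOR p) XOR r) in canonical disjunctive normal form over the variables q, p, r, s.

(NOT q AND NOT p AND r AND NOT s) OR (NOT q AND NOT p AND r AND s) OR (NOT q AND p AND NOT r AND NOT s) OR (NOT q AND p AND NOT r AND s) OR (q AND NOT p AND r AND NOT s) OR (q AND NOT p AND r AND s) OR (q AND p AND NOT r AND NOT s) OR (q AND p AND NOT r AND s)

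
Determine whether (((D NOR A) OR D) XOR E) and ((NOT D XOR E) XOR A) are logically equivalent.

No. Counterexample: with E=0, D=1, A=0, Expression 1 = 1 but Expression 2 = 0.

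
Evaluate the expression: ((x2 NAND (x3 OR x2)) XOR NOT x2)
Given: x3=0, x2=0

Substituting: ((0 NAND (0 OR 0)) XOR NOT 0)
= 0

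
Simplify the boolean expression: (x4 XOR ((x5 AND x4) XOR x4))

By XOR self-cancellation ((E XOR v) XOR v = E):
= (x5 AND x4)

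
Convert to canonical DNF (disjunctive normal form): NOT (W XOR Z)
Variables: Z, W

(NOT Z AND NOT W) OR (Z AND W)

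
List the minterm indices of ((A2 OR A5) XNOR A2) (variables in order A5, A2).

Σm(0, 1, 3) = (NOT A5 AND NOT A2) OR (NOT A5 AND A2) OR (A5 AND A2)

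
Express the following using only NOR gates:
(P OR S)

((P NOR S) NOR (P NOR S))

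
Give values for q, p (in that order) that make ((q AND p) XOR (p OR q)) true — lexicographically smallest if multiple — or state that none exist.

q=0, p=1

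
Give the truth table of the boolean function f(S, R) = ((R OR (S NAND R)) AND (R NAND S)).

S | R | Output
--------------
0 | 0 | 1
0 | 1 | 1
1 | 0 | 1
1 | 1 | 0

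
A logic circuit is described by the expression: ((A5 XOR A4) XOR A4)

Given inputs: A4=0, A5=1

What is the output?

Substituting: ((1 XOR 0) XOR 0)
= 1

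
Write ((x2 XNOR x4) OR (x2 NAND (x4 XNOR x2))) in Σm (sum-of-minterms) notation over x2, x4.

Σm(0, 1, 2, 3) = (NOT x2 AND NOT x4) OR (NOT x2 AND x4) OR (x2 AND NOT x4) OR (x2 AND x4)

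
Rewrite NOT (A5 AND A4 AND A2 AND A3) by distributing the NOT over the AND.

NOT A5 OR NOT A4 OR NOT A2 OR NOT A3
De Morgan's: NOT(AND of terms) = OR of negations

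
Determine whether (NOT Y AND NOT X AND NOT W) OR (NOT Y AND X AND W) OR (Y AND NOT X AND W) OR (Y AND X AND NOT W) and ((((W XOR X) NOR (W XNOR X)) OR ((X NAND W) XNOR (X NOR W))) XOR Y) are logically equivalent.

Yes, they are equivalent — the two output columns agree on all 8 assignments:
Y | X | W | Expression 1 | Expression 2
---------------------------------------
0 | 0 | 0 | 1 | 1
0 | 0 | 1 | 0 | 0
0 | 1 | 0 | 0 | 0
0 | 1 | 1 | 1 | 1
1 | 0 | 0 | 0 | 0
1 | 0 | 1 | 1 | 1
1 | 1 | 0 | 1 | 1
1 | 1 | 1 | 0 | 0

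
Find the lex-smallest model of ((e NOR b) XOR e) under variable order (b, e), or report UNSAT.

b=0, e=0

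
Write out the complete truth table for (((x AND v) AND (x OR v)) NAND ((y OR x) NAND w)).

w | y | v | x | Output
----------------------
0 | 0 | 0 | 0 | 1
0 | 0 | 0 | 1 | 1
0 | 0 | 1 | 0 | 1
0 | 0 | 1 | 1 | 0
0 | 1 | 0 | 0 | 1
0 | 1 | 0 | 1 | 1
0 | 1 | 1 | 0 | 1
0 | 1 | 1 | 1 | 0
1 | 0 | 0 | 0 | 1
1 | 0 | 0 | 1 | 1
1 | 0 | 1 | 0 | 1
1 | 0 | 1 | 1 | 1
1 | 1 | 0 | 0 | 1
1 | 1 | 0 | 1 | 1
1 | 1 | 1 | 0 | 1
1 | 1 | 1 | 1 | 1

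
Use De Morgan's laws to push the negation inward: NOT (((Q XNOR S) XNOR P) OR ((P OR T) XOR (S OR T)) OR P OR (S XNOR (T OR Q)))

NOT ((Q XNOR S) XNOR P) AND NOT ((P OR T) XOR (S OR T)) AND NOT P AND NOT (S XNOR (T OR Q))
De Morgan's: NOT(OR of terms) = AND of negations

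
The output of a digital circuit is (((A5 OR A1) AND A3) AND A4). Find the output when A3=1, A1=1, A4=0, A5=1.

Substituting: (((1 OR 1) AND 1) AND 0)
= 0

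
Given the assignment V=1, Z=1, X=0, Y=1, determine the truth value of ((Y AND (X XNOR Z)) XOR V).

Substituting: ((1 AND (0 XNOR 1)) XOR 1)
= 1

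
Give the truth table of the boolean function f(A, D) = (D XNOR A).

A | D | Output
--------------
0 | 0 | 1
0 | 1 | 0
1 | 0 | 0
1 | 1 | 1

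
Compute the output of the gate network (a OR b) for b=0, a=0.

Substituting: (0 OR 0)
= 0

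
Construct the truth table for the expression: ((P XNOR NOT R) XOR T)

T | R | P | Output
------------------
0 | 0 | 0 | 0
0 | 0 | 1 | 1
0 | 1 | 0 | 1
0 | 1 | 1 | 0
1 | 0 | 0 | 1
1 | 0 | 1 | 0
1 | 1 | 0 | 0
1 | 1 | 1 | 1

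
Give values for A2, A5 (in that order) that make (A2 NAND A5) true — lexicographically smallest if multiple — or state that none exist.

A2=0, A5=0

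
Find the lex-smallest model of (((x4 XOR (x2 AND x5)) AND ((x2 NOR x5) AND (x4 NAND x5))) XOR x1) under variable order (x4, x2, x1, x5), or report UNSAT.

x4=0, x2=0, x1=1, x5=0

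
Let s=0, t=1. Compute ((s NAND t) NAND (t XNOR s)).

Substituting: ((0 NAND 1) NAND (1 XNOR 0))
= 1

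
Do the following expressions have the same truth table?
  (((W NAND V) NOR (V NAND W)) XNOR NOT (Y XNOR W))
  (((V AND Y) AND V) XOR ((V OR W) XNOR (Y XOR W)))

No. Counterexample: with V=0, Y=0, W=1, Expression 1 = 0 but Expression 2 = 1.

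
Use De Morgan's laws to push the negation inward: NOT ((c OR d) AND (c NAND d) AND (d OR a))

NOT (c OR d) OR NOT (c NAND d) OR NOT (d OR a)
De Morgan's: NOT(AND of terms) = OR of negations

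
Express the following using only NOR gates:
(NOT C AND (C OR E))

(((C NOR C) NOR (C NOR C)) NOR (((C NOR E) NOR (C NOR E)) NOR ((C NOR E) NOR (C NOR E))))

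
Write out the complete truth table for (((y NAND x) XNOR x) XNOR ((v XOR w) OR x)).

x | w | v | y | Output
----------------------
0 | 0 | 0 | 0 | 1
0 | 0 | 0 | 1 | 1
0 | 0 | 1 | 0 | 0
0 | 0 | 1 | 1 | 0
0 | 1 | 0 | 0 | 0
0 | 1 | 0 | 1 | 0
0 | 1 | 1 | 0 | 1
0 | 1 | 1 | 1 | 1
1 | 0 | 0 | 0 | 1
1 | 0 | 0 | 1 | 0
1 | 0 | 1 | 0 | 1
1 | 0 | 1 | 1 | 0
1 | 1 | 0 | 0 | 1
1 | 1 | 0 | 1 | 0
1 | 1 | 1 | 0 | 1
1 | 1 | 1 | 1 | 0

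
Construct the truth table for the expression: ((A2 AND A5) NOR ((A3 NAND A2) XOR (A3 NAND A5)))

A3 | A2 | A5 | Output
---------------------
0 | 0 | 0 | 1
0 | 0 | 1 | 1
0 | 1 | 0 | 1
0 | 1 | 1 | 0
1 | 0 | 0 | 1
1 | 0 | 1 | 0
1 | 1 | 0 | 0
1 | 1 | 1 | 0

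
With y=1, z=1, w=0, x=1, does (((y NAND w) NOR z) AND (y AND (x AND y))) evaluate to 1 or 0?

Substituting: (((1 NAND 0) NOR 1) AND (1 AND (1 AND 1)))
= 0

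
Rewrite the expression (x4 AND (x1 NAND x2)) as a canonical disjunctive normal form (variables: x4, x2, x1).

(x4 AND NOT x2 AND NOT x1) OR (x4 AND NOT x2 AND x1) OR (x4 AND x2 AND NOT x1)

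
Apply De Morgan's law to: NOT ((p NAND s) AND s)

NOT (p NAND s) OR NOT s
De Morgan's: NOT(AND of terms) = OR of negations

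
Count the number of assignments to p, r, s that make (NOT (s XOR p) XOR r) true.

Satisfying assignments: (0,0,0), (0,1,1), (1,0,1), (1,1,0)
Count: 4 out of 8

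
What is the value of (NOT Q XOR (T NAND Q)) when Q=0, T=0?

Substituting: (NOT 0 XOR (0 NAND 0))
= 0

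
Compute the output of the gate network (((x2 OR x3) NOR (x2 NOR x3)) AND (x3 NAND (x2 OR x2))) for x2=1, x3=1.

Substituting: (((1 OR 1) NOR (1 NOR 1)) AND (1 NAND (1 OR 1)))
= 0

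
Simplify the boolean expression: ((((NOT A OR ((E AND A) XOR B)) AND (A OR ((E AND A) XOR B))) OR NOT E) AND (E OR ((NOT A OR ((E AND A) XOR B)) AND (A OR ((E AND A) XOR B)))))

By distribution ((E OR v) AND (E OR NOT v) = E) then distribution ((E OR v) AND (E OR NOT v) = E):
= ((E AND A) XOR B)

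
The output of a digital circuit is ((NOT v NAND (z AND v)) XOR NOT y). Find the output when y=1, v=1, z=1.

Substituting: ((NOT 1 NAND (1 AND 1)) XOR NOT 1)
= 1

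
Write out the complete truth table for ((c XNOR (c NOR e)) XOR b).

c | b | e | Output
------------------
0 | 0 | 0 | 0
0 | 0 | 1 | 1
0 | 1 | 0 | 1
0 | 1 | 1 | 0
1 | 0 | 0 | 0
1 | 0 | 1 | 0
1 | 1 | 0 | 1
1 | 1 | 1 | 1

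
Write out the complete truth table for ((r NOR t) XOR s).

t | r | s | Output
------------------
0 | 0 | 0 | 1
0 | 0 | 1 | 0
0 | 1 | 0 | 0
0 | 1 | 1 | 1
1 | 0 | 0 | 0
1 | 0 | 1 | 1
1 | 1 | 0 | 0
1 | 1 | 1 | 1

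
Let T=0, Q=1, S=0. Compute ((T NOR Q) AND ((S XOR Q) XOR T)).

Substituting: ((0 NOR 1) AND ((0 XOR 1) XOR 0))
= 0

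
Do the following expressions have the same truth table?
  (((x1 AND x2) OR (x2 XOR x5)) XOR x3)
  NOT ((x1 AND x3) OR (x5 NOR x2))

No. Counterexample: with x2=0, x1=0, x5=0, x3=1, Expression 1 = 1 but Expression 2 = 0.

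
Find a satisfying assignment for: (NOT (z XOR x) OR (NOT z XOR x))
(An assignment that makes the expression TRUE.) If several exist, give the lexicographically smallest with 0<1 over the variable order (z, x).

z=0, x=0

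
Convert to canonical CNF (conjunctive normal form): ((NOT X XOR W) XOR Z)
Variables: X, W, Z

(X OR W OR NOT Z) AND (X OR NOT W OR Z) AND (NOT X OR W OR Z) AND (NOT X OR NOT W OR NOT Z)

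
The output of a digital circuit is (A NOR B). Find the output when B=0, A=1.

Substituting: (1 NOR 0)
= 0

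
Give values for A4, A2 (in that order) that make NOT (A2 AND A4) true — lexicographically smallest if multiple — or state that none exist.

A4=0, A2=0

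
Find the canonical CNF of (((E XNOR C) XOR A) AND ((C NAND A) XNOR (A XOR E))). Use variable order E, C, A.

(E OR C OR A) AND (E OR C OR NOT A) AND (E OR NOT C OR A) AND (E OR NOT C OR NOT A) AND (NOT E OR C OR A) AND (NOT E OR C OR NOT A) AND (NOT E OR NOT C OR NOT A)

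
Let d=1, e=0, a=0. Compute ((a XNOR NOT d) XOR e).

Substituting: ((0 XNOR NOT 1) XOR 0)
= 1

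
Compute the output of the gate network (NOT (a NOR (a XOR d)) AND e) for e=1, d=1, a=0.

Substituting: (NOT (0 NOR (0 XOR 1)) AND 1)
= 1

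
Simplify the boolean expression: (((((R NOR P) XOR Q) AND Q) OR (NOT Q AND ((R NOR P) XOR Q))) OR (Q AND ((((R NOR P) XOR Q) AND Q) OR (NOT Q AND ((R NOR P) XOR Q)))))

By absorption (E OR (E AND v) = E) then distribution ((E AND v) OR (E AND NOT v) = E):
= ((R NOR P) XOR Q)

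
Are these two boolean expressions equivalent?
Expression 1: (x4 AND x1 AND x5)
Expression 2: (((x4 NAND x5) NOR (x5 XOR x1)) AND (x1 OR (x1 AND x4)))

Yes, they are equivalent — the two output columns agree on all 8 assignments:
x4 | x1 | x5 | Expression 1 | Expression 2
------------------------------------------
0 | 0 | 0 | 0 | 0
0 | 0 | 1 | 0 | 0
0 | 1 | 0 | 0 | 0
0 | 1 | 1 | 0 | 0
1 | 0 | 0 | 0 | 0
1 | 0 | 1 | 0 | 0
1 | 1 | 0 | 0 | 0
1 | 1 | 1 | 1 | 1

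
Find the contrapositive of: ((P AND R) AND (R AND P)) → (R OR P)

Contrapositive: NOT (R OR P) → NOT ((P AND R) AND (R AND P))
Note: A statement and its contrapositive are logically equivalent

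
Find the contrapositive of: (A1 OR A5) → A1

Contrapositive: NOT A1 → NOT (A1 OR A5)
Note: A statement and its contrapositive are logically equivalent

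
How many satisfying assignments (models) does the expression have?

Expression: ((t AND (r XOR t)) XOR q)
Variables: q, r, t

Satisfying assignments: (0,0,1), (1,0,0), (1,1,0), (1,1,1)
Count: 4 out of 8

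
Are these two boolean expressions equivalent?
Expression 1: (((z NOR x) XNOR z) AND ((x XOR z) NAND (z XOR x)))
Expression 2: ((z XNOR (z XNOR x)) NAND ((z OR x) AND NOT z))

No. Counterexample: with x=0, z=0, Expression 1 = 0 but Expression 2 = 1.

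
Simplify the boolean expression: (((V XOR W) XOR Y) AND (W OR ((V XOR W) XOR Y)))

By absorption (E AND (E OR v) = E):
= ((V XOR W) XOR Y)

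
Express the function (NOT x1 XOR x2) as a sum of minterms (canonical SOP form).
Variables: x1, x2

Σm(0, 3) = (NOT x1 AND NOT x2) OR (x1 AND x2)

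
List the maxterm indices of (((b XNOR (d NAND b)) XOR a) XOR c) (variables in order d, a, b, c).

ΠM(0, 3, 5, 6, 8, 10, 13, 15) = (d OR a OR b OR c) AND (d OR a OR NOT b OR NOT c) AND (d OR NOT a OR b OR NOT c) AND (d OR NOT a OR NOT b OR c) AND (NOT d OR a OR b OR c) AND (NOT d OR a OR NOT b OR c) AND (NOT d OR NOT a OR b OR NOT c) AND (NOT d OR NOT a OR NOT b OR NOT c)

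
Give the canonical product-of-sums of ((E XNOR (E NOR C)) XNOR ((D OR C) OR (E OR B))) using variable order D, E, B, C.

ΠM(2, 4, 5, 6, 7, 8, 10, 12, 13, 14, 15) = (D OR E OR NOT B OR C) AND (D OR NOT E OR B OR C) AND (D OR NOT E OR B OR NOT C) AND (D OR NOT E OR NOT B OR C) AND (D OR NOT E OR NOT B OR NOT C) AND (NOT D OR E OR B OR C) AND (NOT D OR E OR NOT B OR C) AND (NOT D OR NOT E OR B OR C) AND (NOT D OR NOT E OR B OR NOT C) AND (NOT D OR NOT E OR NOT B OR C) AND (NOT D OR NOT E OR NOT B OR NOT C)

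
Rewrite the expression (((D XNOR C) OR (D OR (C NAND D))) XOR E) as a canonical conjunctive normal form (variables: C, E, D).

(C OR NOT E OR D) AND (C OR NOT E OR NOT D) AND (NOT C OR NOT E OR D) AND (NOT C OR NOT E OR NOT D)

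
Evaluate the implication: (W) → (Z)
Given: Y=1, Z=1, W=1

Antecedent (W) = 1; consequent (Z) = 1.
1 → 1 = 1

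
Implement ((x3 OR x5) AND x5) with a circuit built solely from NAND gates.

((((x3 NAND x3) NAND (x5 NAND x5)) NAND x5) NAND (((x3 NAND x3) NAND (x5 NAND x5)) NAND x5))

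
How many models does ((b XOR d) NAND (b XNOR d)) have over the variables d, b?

Satisfying assignments: (0,0), (0,1), (1,0), (1,1)
Count: 4 out of 4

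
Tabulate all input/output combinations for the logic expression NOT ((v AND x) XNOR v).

x | v | Output
--------------
0 | 0 | 0
0 | 1 | 1
1 | 0 | 0
1 | 1 | 0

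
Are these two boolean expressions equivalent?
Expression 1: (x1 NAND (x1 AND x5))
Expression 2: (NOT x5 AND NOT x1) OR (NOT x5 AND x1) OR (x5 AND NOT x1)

Yes, they are equivalent — the two output columns agree on all 4 assignments:
x5 | x1 | Expression 1 | Expression 2
-------------------------------------
0 | 0 | 1 | 1
0 | 1 | 1 | 1
1 | 0 | 1 | 1
1 | 1 | 0 | 0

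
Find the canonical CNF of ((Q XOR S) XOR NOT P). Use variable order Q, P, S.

(Q OR P OR NOT S) AND (Q OR NOT P OR S) AND (NOT Q OR P OR S) AND (NOT Q OR NOT P OR NOT S)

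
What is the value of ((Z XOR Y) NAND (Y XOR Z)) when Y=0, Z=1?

Substituting: ((1 XOR 0) NAND (0 XOR 1))
= 0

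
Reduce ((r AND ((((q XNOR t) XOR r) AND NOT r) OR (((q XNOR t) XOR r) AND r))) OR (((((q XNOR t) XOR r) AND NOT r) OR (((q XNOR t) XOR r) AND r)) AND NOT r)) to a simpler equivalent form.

By distribution ((E AND v) OR (E AND NOT v) = E) then distribution ((E AND v) OR (E AND NOT v) = E):
= ((q XNOR t) XOR r)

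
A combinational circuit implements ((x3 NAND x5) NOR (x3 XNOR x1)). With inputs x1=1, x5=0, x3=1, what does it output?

Substituting: ((1 NAND 0) NOR (1 XNOR 1))
= 0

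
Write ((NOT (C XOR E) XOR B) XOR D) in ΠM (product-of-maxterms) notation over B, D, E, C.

ΠM(1, 2, 4, 7, 8, 11, 13, 14) = (B OR D OR E OR NOT C) AND (B OR D OR NOT E OR C) AND (B OR NOT D OR E OR C) AND (B OR NOT D OR NOT E OR NOT C) AND (NOT B OR D OR E OR C) AND (NOT B OR D OR NOT E OR NOT C) AND (NOT B OR NOT D OR E OR NOT C) AND (NOT B OR NOT D OR NOT E OR C)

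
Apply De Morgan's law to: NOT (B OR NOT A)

NOT B AND A
De Morgan's: NOT(OR of terms) = AND of negations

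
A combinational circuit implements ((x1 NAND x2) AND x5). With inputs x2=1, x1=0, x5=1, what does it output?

Substituting: ((0 NAND 1) AND 1)
= 1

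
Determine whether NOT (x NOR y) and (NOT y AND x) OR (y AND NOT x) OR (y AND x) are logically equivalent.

Yes, they are equivalent — the two output columns agree on all 4 assignments:
y | x | Expression 1 | Expression 2
-----------------------------------
0 | 0 | 0 | 0
0 | 1 | 1 | 1
1 | 0 | 1 | 1
1 | 1 | 1 | 1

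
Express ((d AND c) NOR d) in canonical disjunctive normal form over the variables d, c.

(NOT d AND NOT c) OR (NOT d AND c)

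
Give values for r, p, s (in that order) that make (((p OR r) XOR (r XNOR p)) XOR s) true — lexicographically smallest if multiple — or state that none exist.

r=0, p=0, s=0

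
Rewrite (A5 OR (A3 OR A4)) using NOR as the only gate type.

((A5 NOR ((A3 NOR A4) NOR (A3 NOR A4))) NOR (A5 NOR ((A3 NOR A4) NOR (A3 NOR A4))))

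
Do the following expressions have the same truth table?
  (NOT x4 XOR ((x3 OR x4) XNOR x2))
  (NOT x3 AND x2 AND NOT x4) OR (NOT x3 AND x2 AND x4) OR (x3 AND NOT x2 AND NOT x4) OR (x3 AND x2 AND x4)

Yes, they are equivalent — the two output columns agree on all 8 assignments:
x3 | x2 | x4 | Expression 1 | Expression 2
------------------------------------------
0 | 0 | 0 | 0 | 0
0 | 0 | 1 | 0 | 0
0 | 1 | 0 | 1 | 1
0 | 1 | 1 | 1 | 1
1 | 0 | 0 | 1 | 1
1 | 0 | 1 | 0 | 0
1 | 1 | 0 | 0 | 0
1 | 1 | 1 | 1 | 1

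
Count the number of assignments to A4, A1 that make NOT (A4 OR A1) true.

Satisfying assignments: (0,0)
Count: 1 out of 4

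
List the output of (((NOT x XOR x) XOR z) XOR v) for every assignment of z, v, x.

z | v | x | Output
------------------
0 | 0 | 0 | 1
0 | 0 | 1 | 1
0 | 1 | 0 | 0
0 | 1 | 1 | 0
1 | 0 | 0 | 0
1 | 0 | 1 | 0
1 | 1 | 0 | 1
1 | 1 | 1 | 1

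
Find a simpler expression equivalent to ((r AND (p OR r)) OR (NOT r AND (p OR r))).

By distribution ((E AND v) OR (E AND NOT v) = E):
= (p OR r)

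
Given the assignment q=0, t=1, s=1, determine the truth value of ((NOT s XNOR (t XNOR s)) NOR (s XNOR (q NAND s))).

Substituting: ((NOT 1 XNOR (1 XNOR 1)) NOR (1 XNOR (0 NAND 1)))
= 0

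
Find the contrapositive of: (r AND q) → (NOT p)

Contrapositive: p → NOT (r AND q)
Note: A statement and its contrapositive are logically equivalent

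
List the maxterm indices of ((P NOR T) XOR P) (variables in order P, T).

ΠM(1) = (P OR NOT T)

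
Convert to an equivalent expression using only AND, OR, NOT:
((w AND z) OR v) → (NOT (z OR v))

NOT ((w AND z) OR v) OR (NOT (z OR v))
(Implication elimination: A → B = NOT A OR B)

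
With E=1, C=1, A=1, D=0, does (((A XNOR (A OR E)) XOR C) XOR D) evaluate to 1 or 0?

Substituting: (((1 XNOR (1 OR 1)) XOR 1) XOR 0)
= 0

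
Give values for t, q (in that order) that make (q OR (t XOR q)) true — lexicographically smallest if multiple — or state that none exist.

t=0, q=1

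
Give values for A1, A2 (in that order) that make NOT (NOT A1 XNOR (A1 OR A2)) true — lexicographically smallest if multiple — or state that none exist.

A1=0, A2=0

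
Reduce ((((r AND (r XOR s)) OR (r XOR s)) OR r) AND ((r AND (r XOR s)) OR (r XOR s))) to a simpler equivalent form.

By absorption (E AND (E OR v) = E) then absorption (E OR (E AND v) = E):
= (r XOR s)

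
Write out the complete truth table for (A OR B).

A | B | Output
--------------
0 | 0 | 0
0 | 1 | 1
1 | 0 | 1
1 | 1 | 1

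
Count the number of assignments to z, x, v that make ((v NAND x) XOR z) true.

Satisfying assignments: (0,0,0), (0,0,1), (0,1,0), (1,1,1)
Count: 4 out of 8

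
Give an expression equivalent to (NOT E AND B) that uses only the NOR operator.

(((E NOR E) NOR (E NOR E)) NOR (B NOR B))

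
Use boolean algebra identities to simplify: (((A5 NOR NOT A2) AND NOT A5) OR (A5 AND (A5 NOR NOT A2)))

By distribution ((E AND v) OR (E AND NOT v) = E):
= (A5 NOR NOT A2)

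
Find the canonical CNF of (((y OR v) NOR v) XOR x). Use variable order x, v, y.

(x OR v OR NOT y) AND (x OR NOT v OR y) AND (x OR NOT v OR NOT y) AND (NOT x OR v OR y)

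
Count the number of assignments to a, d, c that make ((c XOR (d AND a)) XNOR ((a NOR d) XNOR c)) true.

Satisfying assignments: (0,0,0), (0,0,1), (1,1,0), (1,1,1)
Count: 4 out of 8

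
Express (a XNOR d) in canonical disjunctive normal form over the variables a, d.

(NOT a AND NOT d) OR (a AND d)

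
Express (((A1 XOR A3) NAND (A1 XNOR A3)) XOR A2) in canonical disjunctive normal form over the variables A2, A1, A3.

(NOT A2 AND NOT A1 AND NOT A3) OR (NOT A2 AND NOT A1 AND A3) OR (NOT A2 AND A1 AND NOT A3) OR (NOT A2 AND A1 AND A3)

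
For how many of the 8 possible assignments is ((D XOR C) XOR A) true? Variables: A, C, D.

Satisfying assignments: (0,0,1), (0,1,0), (1,0,0), (1,1,1)
Count: 4 out of 8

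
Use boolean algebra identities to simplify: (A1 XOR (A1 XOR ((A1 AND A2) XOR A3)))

By XOR self-cancellation ((E XOR v) XOR v = E):
= ((A1 AND A2) XOR A3)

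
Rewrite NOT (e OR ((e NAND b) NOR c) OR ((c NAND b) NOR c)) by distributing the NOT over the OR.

NOT e AND NOT ((e NAND b) NOR c) AND NOT ((c NAND b) NOR c)
De Morgan's: NOT(OR of terms) = AND of negations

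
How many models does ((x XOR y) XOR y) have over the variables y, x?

Satisfying assignments: (0,1), (1,1)
Count: 2 out of 4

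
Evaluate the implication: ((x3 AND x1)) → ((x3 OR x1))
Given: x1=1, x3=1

Antecedent ((x3 AND x1)) = 1; consequent ((x3 OR x1)) = 1.
1 → 1 = 1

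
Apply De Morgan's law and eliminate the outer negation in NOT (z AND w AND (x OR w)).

NOT z OR NOT w OR NOT (x OR w)
De Morgan's: NOT(AND of terms) = OR of negations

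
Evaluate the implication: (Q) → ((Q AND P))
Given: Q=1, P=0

Antecedent (Q) = 1; consequent ((Q AND P)) = 0.
1 → 0 = 0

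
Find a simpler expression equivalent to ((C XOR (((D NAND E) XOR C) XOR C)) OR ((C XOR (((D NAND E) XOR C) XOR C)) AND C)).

By absorption (E OR (E AND v) = E) then XOR self-cancellation ((E XOR v) XOR v = E):
= ((D NAND E) XOR C)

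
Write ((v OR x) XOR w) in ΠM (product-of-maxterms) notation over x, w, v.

ΠM(0, 3, 6, 7) = (x OR w OR v) AND (x OR NOT w OR NOT v) AND (NOT x OR NOT w OR v) AND (NOT x OR NOT w OR NOT v)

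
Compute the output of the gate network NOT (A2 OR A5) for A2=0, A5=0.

Substituting: NOT (0 OR 0)
= 1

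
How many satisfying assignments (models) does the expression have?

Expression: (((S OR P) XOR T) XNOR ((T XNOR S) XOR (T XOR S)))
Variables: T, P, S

Satisfying assignments: (0,0,1), (0,1,0), (0,1,1), (1,0,0)
Count: 4 out of 8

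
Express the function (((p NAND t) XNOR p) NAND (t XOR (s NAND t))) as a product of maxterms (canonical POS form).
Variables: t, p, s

ΠM(2, 3) = (t OR NOT p OR s) AND (t OR NOT p OR NOT s)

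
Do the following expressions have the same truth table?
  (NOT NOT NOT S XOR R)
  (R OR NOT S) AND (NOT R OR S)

Yes, they are equivalent — the two output columns agree on all 4 assignments:
R | S | Expression 1 | Expression 2
-----------------------------------
0 | 0 | 1 | 1
0 | 1 | 0 | 0
1 | 0 | 0 | 0
1 | 1 | 1 | 1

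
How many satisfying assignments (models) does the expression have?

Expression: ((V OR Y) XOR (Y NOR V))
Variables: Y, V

Satisfying assignments: (0,0), (0,1), (1,0), (1,1)
Count: 4 out of 4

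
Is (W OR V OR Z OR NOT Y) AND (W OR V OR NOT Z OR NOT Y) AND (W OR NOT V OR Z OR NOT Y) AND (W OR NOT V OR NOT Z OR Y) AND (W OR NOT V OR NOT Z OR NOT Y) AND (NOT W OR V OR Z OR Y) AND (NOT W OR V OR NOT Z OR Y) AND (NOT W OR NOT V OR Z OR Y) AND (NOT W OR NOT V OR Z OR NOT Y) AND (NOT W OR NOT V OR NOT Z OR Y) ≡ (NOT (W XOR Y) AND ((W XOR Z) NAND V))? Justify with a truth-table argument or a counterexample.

Yes, they are equivalent — the two output columns agree on all 16 assignments:
W | V | Z | Y | Expression 1 | Expression 2
-------------------------------------------
0 | 0 | 0 | 0 | 1 | 1
0 | 0 | 0 | 1 | 0 | 0
0 | 0 | 1 | 0 | 1 | 1
0 | 0 | 1 | 1 | 0 | 0
0 | 1 | 0 | 0 | 1 | 1
0 | 1 | 0 | 1 | 0 | 0
0 | 1 | 1 | 0 | 0 | 0
0 | 1 | 1 | 1 | 0 | 0
1 | 0 | 0 | 0 | 0 | 0
1 | 0 | 0 | 1 | 1 | 1
1 | 0 | 1 | 0 | 0 | 0
1 | 0 | 1 | 1 | 1 | 1
1 | 1 | 0 | 0 | 0 | 0
1 | 1 | 0 | 1 | 0 | 0
1 | 1 | 1 | 0 | 0 | 0
1 | 1 | 1 | 1 | 1 | 1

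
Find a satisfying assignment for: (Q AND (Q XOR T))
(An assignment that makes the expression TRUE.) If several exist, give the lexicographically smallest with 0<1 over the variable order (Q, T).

Q=1, T=0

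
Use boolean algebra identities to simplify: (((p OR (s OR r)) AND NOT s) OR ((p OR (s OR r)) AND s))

By distribution ((E AND v) OR (E AND NOT v) = E):
= (p OR (s OR r))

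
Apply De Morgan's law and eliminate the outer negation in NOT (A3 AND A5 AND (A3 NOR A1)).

NOT A3 OR NOT A5 OR NOT (A3 NOR A1)
De Morgan's: NOT(AND of terms) = OR of negations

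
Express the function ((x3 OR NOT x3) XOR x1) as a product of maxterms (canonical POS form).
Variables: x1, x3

ΠM(2, 3) = (NOT x1 OR x3) AND (NOT x1 OR NOT x3)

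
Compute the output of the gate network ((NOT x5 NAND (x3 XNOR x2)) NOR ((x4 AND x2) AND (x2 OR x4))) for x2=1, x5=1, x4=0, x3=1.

Substituting: ((NOT 1 NAND (1 XNOR 1)) NOR ((0 AND 1) AND (1 OR 0)))
= 0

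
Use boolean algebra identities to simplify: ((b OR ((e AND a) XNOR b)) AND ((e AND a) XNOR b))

By absorption (E AND (E OR v) = E):
= ((e AND a) XNOR b)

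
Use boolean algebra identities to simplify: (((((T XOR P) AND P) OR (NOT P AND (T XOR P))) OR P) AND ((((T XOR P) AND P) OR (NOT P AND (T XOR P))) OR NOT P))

By distribution ((E OR v) AND (E OR NOT v) = E) then distribution ((E AND v) OR (E AND NOT v) = E):
= (T XOR P)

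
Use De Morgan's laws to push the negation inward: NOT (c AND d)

NOT c OR NOT d
De Morgan's: NOT(AND of terms) = OR of negations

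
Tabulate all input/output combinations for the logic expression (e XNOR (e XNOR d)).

d | e | Output
--------------
0 | 0 | 0
0 | 1 | 0
1 | 0 | 1
1 | 1 | 1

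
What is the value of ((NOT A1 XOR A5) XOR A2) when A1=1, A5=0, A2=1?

Substituting: ((NOT 1 XOR 0) XOR 1)
= 1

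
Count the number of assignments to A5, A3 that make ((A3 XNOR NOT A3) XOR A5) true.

Satisfying assignments: (1,0), (1,1)
Count: 2 out of 4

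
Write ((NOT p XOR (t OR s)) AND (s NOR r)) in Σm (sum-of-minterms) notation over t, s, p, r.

Σm(0, 10) = (NOT t AND NOT s AND NOT p AND NOT r) OR (t AND NOT s AND p AND NOT r)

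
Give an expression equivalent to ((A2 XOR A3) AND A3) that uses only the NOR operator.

((((((A2 NOR A3) NOR (A2 NOR A3)) NOR ((A2 NOR A3) NOR (A2 NOR A3))) NOR ((((A2 NOR A2) NOR (A3 NOR A3)) NOR ((A2 NOR A2) NOR (A3 NOR A3))) NOR (((A2 NOR A2) NOR (A3 NOR A3)) NOR ((A2 NOR A2) NOR (A3 NOR A3))))) NOR ((((A2 NOR A3) NOR (A2 NOR A3)) NOR ((A2 NOR A3) NOR (A2 NOR A3))) NOR ((((A2 NOR A2) NOR (A3 NOR A3)) NOR ((A2 NOR A2) NOR (A3 NOR A3))) NOR (((A2 NOR A2) NOR (A3 NOR A3)) NOR ((A2 NOR A2) NOR (A3 NOR A3)))))) NOR (A3 NOR A3))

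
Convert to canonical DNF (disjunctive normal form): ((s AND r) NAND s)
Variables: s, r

(NOT s AND NOT r) OR (NOT s AND r) OR (s AND NOT r)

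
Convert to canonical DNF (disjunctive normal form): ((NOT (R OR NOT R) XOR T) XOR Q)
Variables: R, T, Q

(NOT R AND NOT T AND Q) OR (NOT R AND T AND NOT Q) OR (R AND NOT T AND Q) OR (R AND T AND NOT Q)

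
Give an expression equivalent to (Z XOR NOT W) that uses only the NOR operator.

((((Z NOR (W NOR W)) NOR (Z NOR (W NOR W))) NOR ((Z NOR (W NOR W)) NOR (Z NOR (W NOR W)))) NOR ((((Z NOR Z) NOR ((W NOR W) NOR (W NOR W))) NOR ((Z NOR Z) NOR ((W NOR W) NOR (W NOR W)))) NOR (((Z NOR Z) NOR ((W NOR W) NOR (W NOR W))) NOR ((Z NOR Z) NOR ((W NOR W) NOR (W NOR W))))))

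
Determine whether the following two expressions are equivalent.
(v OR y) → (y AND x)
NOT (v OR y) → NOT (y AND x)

No, Inverse is not equivalent to original (counterexample: x=0, y=0, v=1)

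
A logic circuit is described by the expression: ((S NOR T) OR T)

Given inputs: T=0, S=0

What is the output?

Substituting: ((0 NOR 0) OR 0)
= 1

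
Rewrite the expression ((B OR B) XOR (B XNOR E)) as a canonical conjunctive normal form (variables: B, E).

(B OR NOT E) AND (NOT B OR NOT E)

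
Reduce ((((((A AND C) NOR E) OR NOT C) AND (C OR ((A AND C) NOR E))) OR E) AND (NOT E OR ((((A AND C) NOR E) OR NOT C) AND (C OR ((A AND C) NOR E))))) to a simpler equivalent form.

By distribution ((E OR v) AND (E OR NOT v) = E) then distribution ((E OR v) AND (E OR NOT v) = E):
= ((A AND C) NOR E)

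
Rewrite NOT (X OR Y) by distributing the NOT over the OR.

NOT X AND NOT Y
De Morgan's: NOT(OR of terms) = AND of negations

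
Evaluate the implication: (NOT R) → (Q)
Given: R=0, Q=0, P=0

Antecedent (NOT R) = 1; consequent (Q) = 0.
1 → 0 = 0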